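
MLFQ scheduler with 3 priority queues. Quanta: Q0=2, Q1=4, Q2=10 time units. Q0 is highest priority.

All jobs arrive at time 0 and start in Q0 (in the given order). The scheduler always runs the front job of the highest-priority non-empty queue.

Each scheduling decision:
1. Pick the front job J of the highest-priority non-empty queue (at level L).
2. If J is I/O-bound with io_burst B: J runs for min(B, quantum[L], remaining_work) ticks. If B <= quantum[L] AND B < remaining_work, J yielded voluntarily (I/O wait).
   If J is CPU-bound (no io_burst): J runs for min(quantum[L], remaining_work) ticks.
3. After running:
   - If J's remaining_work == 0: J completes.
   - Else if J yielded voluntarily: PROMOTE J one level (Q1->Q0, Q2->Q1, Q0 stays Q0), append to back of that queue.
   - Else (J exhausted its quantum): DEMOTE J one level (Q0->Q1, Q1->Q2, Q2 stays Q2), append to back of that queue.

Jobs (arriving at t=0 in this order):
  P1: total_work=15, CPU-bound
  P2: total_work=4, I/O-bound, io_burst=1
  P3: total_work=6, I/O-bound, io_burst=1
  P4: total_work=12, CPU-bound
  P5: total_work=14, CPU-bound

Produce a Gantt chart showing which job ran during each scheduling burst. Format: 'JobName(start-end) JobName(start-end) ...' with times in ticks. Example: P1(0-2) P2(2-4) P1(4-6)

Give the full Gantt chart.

t=0-2: P1@Q0 runs 2, rem=13, quantum used, demote→Q1. Q0=[P2,P3,P4,P5] Q1=[P1] Q2=[]
t=2-3: P2@Q0 runs 1, rem=3, I/O yield, promote→Q0. Q0=[P3,P4,P5,P2] Q1=[P1] Q2=[]
t=3-4: P3@Q0 runs 1, rem=5, I/O yield, promote→Q0. Q0=[P4,P5,P2,P3] Q1=[P1] Q2=[]
t=4-6: P4@Q0 runs 2, rem=10, quantum used, demote→Q1. Q0=[P5,P2,P3] Q1=[P1,P4] Q2=[]
t=6-8: P5@Q0 runs 2, rem=12, quantum used, demote→Q1. Q0=[P2,P3] Q1=[P1,P4,P5] Q2=[]
t=8-9: P2@Q0 runs 1, rem=2, I/O yield, promote→Q0. Q0=[P3,P2] Q1=[P1,P4,P5] Q2=[]
t=9-10: P3@Q0 runs 1, rem=4, I/O yield, promote→Q0. Q0=[P2,P3] Q1=[P1,P4,P5] Q2=[]
t=10-11: P2@Q0 runs 1, rem=1, I/O yield, promote→Q0. Q0=[P3,P2] Q1=[P1,P4,P5] Q2=[]
t=11-12: P3@Q0 runs 1, rem=3, I/O yield, promote→Q0. Q0=[P2,P3] Q1=[P1,P4,P5] Q2=[]
t=12-13: P2@Q0 runs 1, rem=0, completes. Q0=[P3] Q1=[P1,P4,P5] Q2=[]
t=13-14: P3@Q0 runs 1, rem=2, I/O yield, promote→Q0. Q0=[P3] Q1=[P1,P4,P5] Q2=[]
t=14-15: P3@Q0 runs 1, rem=1, I/O yield, promote→Q0. Q0=[P3] Q1=[P1,P4,P5] Q2=[]
t=15-16: P3@Q0 runs 1, rem=0, completes. Q0=[] Q1=[P1,P4,P5] Q2=[]
t=16-20: P1@Q1 runs 4, rem=9, quantum used, demote→Q2. Q0=[] Q1=[P4,P5] Q2=[P1]
t=20-24: P4@Q1 runs 4, rem=6, quantum used, demote→Q2. Q0=[] Q1=[P5] Q2=[P1,P4]
t=24-28: P5@Q1 runs 4, rem=8, quantum used, demote→Q2. Q0=[] Q1=[] Q2=[P1,P4,P5]
t=28-37: P1@Q2 runs 9, rem=0, completes. Q0=[] Q1=[] Q2=[P4,P5]
t=37-43: P4@Q2 runs 6, rem=0, completes. Q0=[] Q1=[] Q2=[P5]
t=43-51: P5@Q2 runs 8, rem=0, completes. Q0=[] Q1=[] Q2=[]

Answer: P1(0-2) P2(2-3) P3(3-4) P4(4-6) P5(6-8) P2(8-9) P3(9-10) P2(10-11) P3(11-12) P2(12-13) P3(13-14) P3(14-15) P3(15-16) P1(16-20) P4(20-24) P5(24-28) P1(28-37) P4(37-43) P5(43-51)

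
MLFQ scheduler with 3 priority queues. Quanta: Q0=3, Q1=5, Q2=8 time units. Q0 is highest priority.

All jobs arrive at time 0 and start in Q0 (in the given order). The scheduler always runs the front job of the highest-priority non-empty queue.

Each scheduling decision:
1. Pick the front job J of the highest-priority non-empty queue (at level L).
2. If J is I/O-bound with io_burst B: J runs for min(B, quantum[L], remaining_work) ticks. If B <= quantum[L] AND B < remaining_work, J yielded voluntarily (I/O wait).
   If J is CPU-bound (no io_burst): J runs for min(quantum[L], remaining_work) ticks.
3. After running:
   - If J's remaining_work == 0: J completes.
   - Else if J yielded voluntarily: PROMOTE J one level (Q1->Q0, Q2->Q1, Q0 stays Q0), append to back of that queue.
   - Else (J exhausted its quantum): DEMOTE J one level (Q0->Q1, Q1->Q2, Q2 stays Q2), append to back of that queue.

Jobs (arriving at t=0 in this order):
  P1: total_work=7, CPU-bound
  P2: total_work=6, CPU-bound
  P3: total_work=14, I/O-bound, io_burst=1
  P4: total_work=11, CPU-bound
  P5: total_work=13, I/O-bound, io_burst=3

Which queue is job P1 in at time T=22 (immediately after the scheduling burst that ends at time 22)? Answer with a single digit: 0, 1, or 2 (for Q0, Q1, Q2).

t=0-3: P1@Q0 runs 3, rem=4, quantum used, demote→Q1. Q0=[P2,P3,P4,P5] Q1=[P1] Q2=[]
t=3-6: P2@Q0 runs 3, rem=3, quantum used, demote→Q1. Q0=[P3,P4,P5] Q1=[P1,P2] Q2=[]
t=6-7: P3@Q0 runs 1, rem=13, I/O yield, promote→Q0. Q0=[P4,P5,P3] Q1=[P1,P2] Q2=[]
t=7-10: P4@Q0 runs 3, rem=8, quantum used, demote→Q1. Q0=[P5,P3] Q1=[P1,P2,P4] Q2=[]
t=10-13: P5@Q0 runs 3, rem=10, I/O yield, promote→Q0. Q0=[P3,P5] Q1=[P1,P2,P4] Q2=[]
t=13-14: P3@Q0 runs 1, rem=12, I/O yield, promote→Q0. Q0=[P5,P3] Q1=[P1,P2,P4] Q2=[]
t=14-17: P5@Q0 runs 3, rem=7, I/O yield, promote→Q0. Q0=[P3,P5] Q1=[P1,P2,P4] Q2=[]
t=17-18: P3@Q0 runs 1, rem=11, I/O yield, promote→Q0. Q0=[P5,P3] Q1=[P1,P2,P4] Q2=[]
t=18-21: P5@Q0 runs 3, rem=4, I/O yield, promote→Q0. Q0=[P3,P5] Q1=[P1,P2,P4] Q2=[]
t=21-22: P3@Q0 runs 1, rem=10, I/O yield, promote→Q0. Q0=[P5,P3] Q1=[P1,P2,P4] Q2=[]
t=22-25: P5@Q0 runs 3, rem=1, I/O yield, promote→Q0. Q0=[P3,P5] Q1=[P1,P2,P4] Q2=[]
t=25-26: P3@Q0 runs 1, rem=9, I/O yield, promote→Q0. Q0=[P5,P3] Q1=[P1,P2,P4] Q2=[]
t=26-27: P5@Q0 runs 1, rem=0, completes. Q0=[P3] Q1=[P1,P2,P4] Q2=[]
t=27-28: P3@Q0 runs 1, rem=8, I/O yield, promote→Q0. Q0=[P3] Q1=[P1,P2,P4] Q2=[]
t=28-29: P3@Q0 runs 1, rem=7, I/O yield, promote→Q0. Q0=[P3] Q1=[P1,P2,P4] Q2=[]
t=29-30: P3@Q0 runs 1, rem=6, I/O yield, promote→Q0. Q0=[P3] Q1=[P1,P2,P4] Q2=[]
t=30-31: P3@Q0 runs 1, rem=5, I/O yield, promote→Q0. Q0=[P3] Q1=[P1,P2,P4] Q2=[]
t=31-32: P3@Q0 runs 1, rem=4, I/O yield, promote→Q0. Q0=[P3] Q1=[P1,P2,P4] Q2=[]
t=32-33: P3@Q0 runs 1, rem=3, I/O yield, promote→Q0. Q0=[P3] Q1=[P1,P2,P4] Q2=[]
t=33-34: P3@Q0 runs 1, rem=2, I/O yield, promote→Q0. Q0=[P3] Q1=[P1,P2,P4] Q2=[]
t=34-35: P3@Q0 runs 1, rem=1, I/O yield, promote→Q0. Q0=[P3] Q1=[P1,P2,P4] Q2=[]
t=35-36: P3@Q0 runs 1, rem=0, completes. Q0=[] Q1=[P1,P2,P4] Q2=[]
t=36-40: P1@Q1 runs 4, rem=0, completes. Q0=[] Q1=[P2,P4] Q2=[]
t=40-43: P2@Q1 runs 3, rem=0, completes. Q0=[] Q1=[P4] Q2=[]
t=43-48: P4@Q1 runs 5, rem=3, quantum used, demote→Q2. Q0=[] Q1=[] Q2=[P4]
t=48-51: P4@Q2 runs 3, rem=0, completes. Q0=[] Q1=[] Q2=[]

Answer: 1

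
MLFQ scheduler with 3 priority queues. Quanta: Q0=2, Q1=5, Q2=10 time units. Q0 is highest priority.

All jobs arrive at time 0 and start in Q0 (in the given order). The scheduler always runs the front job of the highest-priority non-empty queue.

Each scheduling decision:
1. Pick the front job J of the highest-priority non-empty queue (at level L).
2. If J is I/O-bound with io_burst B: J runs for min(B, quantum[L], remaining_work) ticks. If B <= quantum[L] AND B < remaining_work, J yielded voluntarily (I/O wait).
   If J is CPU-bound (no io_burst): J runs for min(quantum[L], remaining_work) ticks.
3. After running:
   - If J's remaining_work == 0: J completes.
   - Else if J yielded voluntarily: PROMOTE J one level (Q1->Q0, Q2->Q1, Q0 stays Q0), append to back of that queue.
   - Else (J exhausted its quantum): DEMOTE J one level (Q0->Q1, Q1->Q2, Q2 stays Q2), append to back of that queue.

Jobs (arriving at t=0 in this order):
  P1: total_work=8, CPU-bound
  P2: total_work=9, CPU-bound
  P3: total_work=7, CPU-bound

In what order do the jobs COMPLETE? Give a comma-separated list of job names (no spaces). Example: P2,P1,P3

Answer: P3,P1,P2

Derivation:
t=0-2: P1@Q0 runs 2, rem=6, quantum used, demote→Q1. Q0=[P2,P3] Q1=[P1] Q2=[]
t=2-4: P2@Q0 runs 2, rem=7, quantum used, demote→Q1. Q0=[P3] Q1=[P1,P2] Q2=[]
t=4-6: P3@Q0 runs 2, rem=5, quantum used, demote→Q1. Q0=[] Q1=[P1,P2,P3] Q2=[]
t=6-11: P1@Q1 runs 5, rem=1, quantum used, demote→Q2. Q0=[] Q1=[P2,P3] Q2=[P1]
t=11-16: P2@Q1 runs 5, rem=2, quantum used, demote→Q2. Q0=[] Q1=[P3] Q2=[P1,P2]
t=16-21: P3@Q1 runs 5, rem=0, completes. Q0=[] Q1=[] Q2=[P1,P2]
t=21-22: P1@Q2 runs 1, rem=0, completes. Q0=[] Q1=[] Q2=[P2]
t=22-24: P2@Q2 runs 2, rem=0, completes. Q0=[] Q1=[] Q2=[]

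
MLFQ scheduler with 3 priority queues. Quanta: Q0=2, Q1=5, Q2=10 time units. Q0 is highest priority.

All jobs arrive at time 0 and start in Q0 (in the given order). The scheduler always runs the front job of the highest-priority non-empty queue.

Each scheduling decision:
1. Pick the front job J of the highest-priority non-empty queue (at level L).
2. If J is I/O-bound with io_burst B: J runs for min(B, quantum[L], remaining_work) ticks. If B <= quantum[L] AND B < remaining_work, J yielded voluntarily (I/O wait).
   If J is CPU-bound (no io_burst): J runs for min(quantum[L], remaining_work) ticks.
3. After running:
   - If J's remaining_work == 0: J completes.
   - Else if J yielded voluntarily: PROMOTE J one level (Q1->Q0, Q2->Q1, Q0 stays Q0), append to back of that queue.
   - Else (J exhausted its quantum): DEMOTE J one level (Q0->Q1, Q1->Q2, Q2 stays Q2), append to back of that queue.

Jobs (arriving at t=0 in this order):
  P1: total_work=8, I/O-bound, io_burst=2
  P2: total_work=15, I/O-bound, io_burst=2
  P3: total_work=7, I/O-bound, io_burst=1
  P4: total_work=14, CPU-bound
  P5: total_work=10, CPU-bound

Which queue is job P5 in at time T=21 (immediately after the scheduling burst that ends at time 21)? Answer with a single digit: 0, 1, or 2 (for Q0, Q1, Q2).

Answer: 1

Derivation:
t=0-2: P1@Q0 runs 2, rem=6, I/O yield, promote→Q0. Q0=[P2,P3,P4,P5,P1] Q1=[] Q2=[]
t=2-4: P2@Q0 runs 2, rem=13, I/O yield, promote→Q0. Q0=[P3,P4,P5,P1,P2] Q1=[] Q2=[]
t=4-5: P3@Q0 runs 1, rem=6, I/O yield, promote→Q0. Q0=[P4,P5,P1,P2,P3] Q1=[] Q2=[]
t=5-7: P4@Q0 runs 2, rem=12, quantum used, demote→Q1. Q0=[P5,P1,P2,P3] Q1=[P4] Q2=[]
t=7-9: P5@Q0 runs 2, rem=8, quantum used, demote→Q1. Q0=[P1,P2,P3] Q1=[P4,P5] Q2=[]
t=9-11: P1@Q0 runs 2, rem=4, I/O yield, promote→Q0. Q0=[P2,P3,P1] Q1=[P4,P5] Q2=[]
t=11-13: P2@Q0 runs 2, rem=11, I/O yield, promote→Q0. Q0=[P3,P1,P2] Q1=[P4,P5] Q2=[]
t=13-14: P3@Q0 runs 1, rem=5, I/O yield, promote→Q0. Q0=[P1,P2,P3] Q1=[P4,P5] Q2=[]
t=14-16: P1@Q0 runs 2, rem=2, I/O yield, promote→Q0. Q0=[P2,P3,P1] Q1=[P4,P5] Q2=[]
t=16-18: P2@Q0 runs 2, rem=9, I/O yield, promote→Q0. Q0=[P3,P1,P2] Q1=[P4,P5] Q2=[]
t=18-19: P3@Q0 runs 1, rem=4, I/O yield, promote→Q0. Q0=[P1,P2,P3] Q1=[P4,P5] Q2=[]
t=19-21: P1@Q0 runs 2, rem=0, completes. Q0=[P2,P3] Q1=[P4,P5] Q2=[]
t=21-23: P2@Q0 runs 2, rem=7, I/O yield, promote→Q0. Q0=[P3,P2] Q1=[P4,P5] Q2=[]
t=23-24: P3@Q0 runs 1, rem=3, I/O yield, promote→Q0. Q0=[P2,P3] Q1=[P4,P5] Q2=[]
t=24-26: P2@Q0 runs 2, rem=5, I/O yield, promote→Q0. Q0=[P3,P2] Q1=[P4,P5] Q2=[]
t=26-27: P3@Q0 runs 1, rem=2, I/O yield, promote→Q0. Q0=[P2,P3] Q1=[P4,P5] Q2=[]
t=27-29: P2@Q0 runs 2, rem=3, I/O yield, promote→Q0. Q0=[P3,P2] Q1=[P4,P5] Q2=[]
t=29-30: P3@Q0 runs 1, rem=1, I/O yield, promote→Q0. Q0=[P2,P3] Q1=[P4,P5] Q2=[]
t=30-32: P2@Q0 runs 2, rem=1, I/O yield, promote→Q0. Q0=[P3,P2] Q1=[P4,P5] Q2=[]
t=32-33: P3@Q0 runs 1, rem=0, completes. Q0=[P2] Q1=[P4,P5] Q2=[]
t=33-34: P2@Q0 runs 1, rem=0, completes. Q0=[] Q1=[P4,P5] Q2=[]
t=34-39: P4@Q1 runs 5, rem=7, quantum used, demote→Q2. Q0=[] Q1=[P5] Q2=[P4]
t=39-44: P5@Q1 runs 5, rem=3, quantum used, demote→Q2. Q0=[] Q1=[] Q2=[P4,P5]
t=44-51: P4@Q2 runs 7, rem=0, completes. Q0=[] Q1=[] Q2=[P5]
t=51-54: P5@Q2 runs 3, rem=0, completes. Q0=[] Q1=[] Q2=[]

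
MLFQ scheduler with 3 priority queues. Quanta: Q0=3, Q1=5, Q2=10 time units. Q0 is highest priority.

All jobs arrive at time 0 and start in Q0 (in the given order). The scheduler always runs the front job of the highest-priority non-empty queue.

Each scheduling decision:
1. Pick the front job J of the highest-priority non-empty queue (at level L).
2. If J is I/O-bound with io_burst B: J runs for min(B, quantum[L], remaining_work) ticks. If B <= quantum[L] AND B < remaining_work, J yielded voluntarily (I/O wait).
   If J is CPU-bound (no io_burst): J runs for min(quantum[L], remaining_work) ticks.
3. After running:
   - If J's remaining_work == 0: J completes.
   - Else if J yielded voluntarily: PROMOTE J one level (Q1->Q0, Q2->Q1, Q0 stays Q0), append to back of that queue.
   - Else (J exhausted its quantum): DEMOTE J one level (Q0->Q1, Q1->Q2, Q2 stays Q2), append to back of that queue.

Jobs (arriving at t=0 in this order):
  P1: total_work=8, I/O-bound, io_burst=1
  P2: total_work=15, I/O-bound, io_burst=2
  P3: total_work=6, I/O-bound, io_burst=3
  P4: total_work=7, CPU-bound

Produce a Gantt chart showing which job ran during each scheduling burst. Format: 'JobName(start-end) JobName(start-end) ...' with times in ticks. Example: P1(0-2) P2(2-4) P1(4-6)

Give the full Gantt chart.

Answer: P1(0-1) P2(1-3) P3(3-6) P4(6-9) P1(9-10) P2(10-12) P3(12-15) P1(15-16) P2(16-18) P1(18-19) P2(19-21) P1(21-22) P2(22-24) P1(24-25) P2(25-27) P1(27-28) P2(28-30) P1(30-31) P2(31-32) P4(32-36)

Derivation:
t=0-1: P1@Q0 runs 1, rem=7, I/O yield, promote→Q0. Q0=[P2,P3,P4,P1] Q1=[] Q2=[]
t=1-3: P2@Q0 runs 2, rem=13, I/O yield, promote→Q0. Q0=[P3,P4,P1,P2] Q1=[] Q2=[]
t=3-6: P3@Q0 runs 3, rem=3, I/O yield, promote→Q0. Q0=[P4,P1,P2,P3] Q1=[] Q2=[]
t=6-9: P4@Q0 runs 3, rem=4, quantum used, demote→Q1. Q0=[P1,P2,P3] Q1=[P4] Q2=[]
t=9-10: P1@Q0 runs 1, rem=6, I/O yield, promote→Q0. Q0=[P2,P3,P1] Q1=[P4] Q2=[]
t=10-12: P2@Q0 runs 2, rem=11, I/O yield, promote→Q0. Q0=[P3,P1,P2] Q1=[P4] Q2=[]
t=12-15: P3@Q0 runs 3, rem=0, completes. Q0=[P1,P2] Q1=[P4] Q2=[]
t=15-16: P1@Q0 runs 1, rem=5, I/O yield, promote→Q0. Q0=[P2,P1] Q1=[P4] Q2=[]
t=16-18: P2@Q0 runs 2, rem=9, I/O yield, promote→Q0. Q0=[P1,P2] Q1=[P4] Q2=[]
t=18-19: P1@Q0 runs 1, rem=4, I/O yield, promote→Q0. Q0=[P2,P1] Q1=[P4] Q2=[]
t=19-21: P2@Q0 runs 2, rem=7, I/O yield, promote→Q0. Q0=[P1,P2] Q1=[P4] Q2=[]
t=21-22: P1@Q0 runs 1, rem=3, I/O yield, promote→Q0. Q0=[P2,P1] Q1=[P4] Q2=[]
t=22-24: P2@Q0 runs 2, rem=5, I/O yield, promote→Q0. Q0=[P1,P2] Q1=[P4] Q2=[]
t=24-25: P1@Q0 runs 1, rem=2, I/O yield, promote→Q0. Q0=[P2,P1] Q1=[P4] Q2=[]
t=25-27: P2@Q0 runs 2, rem=3, I/O yield, promote→Q0. Q0=[P1,P2] Q1=[P4] Q2=[]
t=27-28: P1@Q0 runs 1, rem=1, I/O yield, promote→Q0. Q0=[P2,P1] Q1=[P4] Q2=[]
t=28-30: P2@Q0 runs 2, rem=1, I/O yield, promote→Q0. Q0=[P1,P2] Q1=[P4] Q2=[]
t=30-31: P1@Q0 runs 1, rem=0, completes. Q0=[P2] Q1=[P4] Q2=[]
t=31-32: P2@Q0 runs 1, rem=0, completes. Q0=[] Q1=[P4] Q2=[]
t=32-36: P4@Q1 runs 4, rem=0, completes. Q0=[] Q1=[] Q2=[]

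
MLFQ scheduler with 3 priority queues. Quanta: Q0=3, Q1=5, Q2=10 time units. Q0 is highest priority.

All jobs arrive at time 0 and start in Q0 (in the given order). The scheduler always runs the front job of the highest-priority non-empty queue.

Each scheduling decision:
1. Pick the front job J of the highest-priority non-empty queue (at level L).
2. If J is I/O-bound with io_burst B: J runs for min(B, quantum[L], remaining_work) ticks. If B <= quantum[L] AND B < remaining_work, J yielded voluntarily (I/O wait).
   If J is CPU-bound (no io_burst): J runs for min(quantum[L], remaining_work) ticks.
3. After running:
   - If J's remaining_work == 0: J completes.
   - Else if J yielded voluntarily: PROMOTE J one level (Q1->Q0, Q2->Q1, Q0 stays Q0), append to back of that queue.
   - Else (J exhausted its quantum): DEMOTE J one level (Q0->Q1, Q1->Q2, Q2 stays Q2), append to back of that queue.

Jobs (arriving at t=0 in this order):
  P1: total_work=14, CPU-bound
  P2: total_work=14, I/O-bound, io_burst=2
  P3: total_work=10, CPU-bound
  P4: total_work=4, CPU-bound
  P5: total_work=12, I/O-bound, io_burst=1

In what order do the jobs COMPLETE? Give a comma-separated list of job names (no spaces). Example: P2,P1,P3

t=0-3: P1@Q0 runs 3, rem=11, quantum used, demote→Q1. Q0=[P2,P3,P4,P5] Q1=[P1] Q2=[]
t=3-5: P2@Q0 runs 2, rem=12, I/O yield, promote→Q0. Q0=[P3,P4,P5,P2] Q1=[P1] Q2=[]
t=5-8: P3@Q0 runs 3, rem=7, quantum used, demote→Q1. Q0=[P4,P5,P2] Q1=[P1,P3] Q2=[]
t=8-11: P4@Q0 runs 3, rem=1, quantum used, demote→Q1. Q0=[P5,P2] Q1=[P1,P3,P4] Q2=[]
t=11-12: P5@Q0 runs 1, rem=11, I/O yield, promote→Q0. Q0=[P2,P5] Q1=[P1,P3,P4] Q2=[]
t=12-14: P2@Q0 runs 2, rem=10, I/O yield, promote→Q0. Q0=[P5,P2] Q1=[P1,P3,P4] Q2=[]
t=14-15: P5@Q0 runs 1, rem=10, I/O yield, promote→Q0. Q0=[P2,P5] Q1=[P1,P3,P4] Q2=[]
t=15-17: P2@Q0 runs 2, rem=8, I/O yield, promote→Q0. Q0=[P5,P2] Q1=[P1,P3,P4] Q2=[]
t=17-18: P5@Q0 runs 1, rem=9, I/O yield, promote→Q0. Q0=[P2,P5] Q1=[P1,P3,P4] Q2=[]
t=18-20: P2@Q0 runs 2, rem=6, I/O yield, promote→Q0. Q0=[P5,P2] Q1=[P1,P3,P4] Q2=[]
t=20-21: P5@Q0 runs 1, rem=8, I/O yield, promote→Q0. Q0=[P2,P5] Q1=[P1,P3,P4] Q2=[]
t=21-23: P2@Q0 runs 2, rem=4, I/O yield, promote→Q0. Q0=[P5,P2] Q1=[P1,P3,P4] Q2=[]
t=23-24: P5@Q0 runs 1, rem=7, I/O yield, promote→Q0. Q0=[P2,P5] Q1=[P1,P3,P4] Q2=[]
t=24-26: P2@Q0 runs 2, rem=2, I/O yield, promote→Q0. Q0=[P5,P2] Q1=[P1,P3,P4] Q2=[]
t=26-27: P5@Q0 runs 1, rem=6, I/O yield, promote→Q0. Q0=[P2,P5] Q1=[P1,P3,P4] Q2=[]
t=27-29: P2@Q0 runs 2, rem=0, completes. Q0=[P5] Q1=[P1,P3,P4] Q2=[]
t=29-30: P5@Q0 runs 1, rem=5, I/O yield, promote→Q0. Q0=[P5] Q1=[P1,P3,P4] Q2=[]
t=30-31: P5@Q0 runs 1, rem=4, I/O yield, promote→Q0. Q0=[P5] Q1=[P1,P3,P4] Q2=[]
t=31-32: P5@Q0 runs 1, rem=3, I/O yield, promote→Q0. Q0=[P5] Q1=[P1,P3,P4] Q2=[]
t=32-33: P5@Q0 runs 1, rem=2, I/O yield, promote→Q0. Q0=[P5] Q1=[P1,P3,P4] Q2=[]
t=33-34: P5@Q0 runs 1, rem=1, I/O yield, promote→Q0. Q0=[P5] Q1=[P1,P3,P4] Q2=[]
t=34-35: P5@Q0 runs 1, rem=0, completes. Q0=[] Q1=[P1,P3,P4] Q2=[]
t=35-40: P1@Q1 runs 5, rem=6, quantum used, demote→Q2. Q0=[] Q1=[P3,P4] Q2=[P1]
t=40-45: P3@Q1 runs 5, rem=2, quantum used, demote→Q2. Q0=[] Q1=[P4] Q2=[P1,P3]
t=45-46: P4@Q1 runs 1, rem=0, completes. Q0=[] Q1=[] Q2=[P1,P3]
t=46-52: P1@Q2 runs 6, rem=0, completes. Q0=[] Q1=[] Q2=[P3]
t=52-54: P3@Q2 runs 2, rem=0, completes. Q0=[] Q1=[] Q2=[]

Answer: P2,P5,P4,P1,P3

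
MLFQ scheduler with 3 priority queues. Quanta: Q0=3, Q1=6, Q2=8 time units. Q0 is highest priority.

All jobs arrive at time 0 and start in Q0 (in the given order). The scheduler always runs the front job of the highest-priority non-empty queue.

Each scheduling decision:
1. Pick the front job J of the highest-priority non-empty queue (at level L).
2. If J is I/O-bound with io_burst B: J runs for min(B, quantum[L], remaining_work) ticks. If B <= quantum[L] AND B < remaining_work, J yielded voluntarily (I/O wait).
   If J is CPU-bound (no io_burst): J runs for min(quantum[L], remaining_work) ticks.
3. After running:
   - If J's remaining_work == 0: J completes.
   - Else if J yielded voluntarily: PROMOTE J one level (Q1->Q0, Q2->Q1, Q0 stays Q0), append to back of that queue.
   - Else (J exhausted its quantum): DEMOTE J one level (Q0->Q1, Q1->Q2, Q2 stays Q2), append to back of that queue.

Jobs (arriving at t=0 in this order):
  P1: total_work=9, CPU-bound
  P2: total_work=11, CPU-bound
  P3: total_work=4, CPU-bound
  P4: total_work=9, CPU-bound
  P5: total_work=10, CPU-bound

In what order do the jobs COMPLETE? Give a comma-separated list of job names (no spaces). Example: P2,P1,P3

t=0-3: P1@Q0 runs 3, rem=6, quantum used, demote→Q1. Q0=[P2,P3,P4,P5] Q1=[P1] Q2=[]
t=3-6: P2@Q0 runs 3, rem=8, quantum used, demote→Q1. Q0=[P3,P4,P5] Q1=[P1,P2] Q2=[]
t=6-9: P3@Q0 runs 3, rem=1, quantum used, demote→Q1. Q0=[P4,P5] Q1=[P1,P2,P3] Q2=[]
t=9-12: P4@Q0 runs 3, rem=6, quantum used, demote→Q1. Q0=[P5] Q1=[P1,P2,P3,P4] Q2=[]
t=12-15: P5@Q0 runs 3, rem=7, quantum used, demote→Q1. Q0=[] Q1=[P1,P2,P3,P4,P5] Q2=[]
t=15-21: P1@Q1 runs 6, rem=0, completes. Q0=[] Q1=[P2,P3,P4,P5] Q2=[]
t=21-27: P2@Q1 runs 6, rem=2, quantum used, demote→Q2. Q0=[] Q1=[P3,P4,P5] Q2=[P2]
t=27-28: P3@Q1 runs 1, rem=0, completes. Q0=[] Q1=[P4,P5] Q2=[P2]
t=28-34: P4@Q1 runs 6, rem=0, completes. Q0=[] Q1=[P5] Q2=[P2]
t=34-40: P5@Q1 runs 6, rem=1, quantum used, demote→Q2. Q0=[] Q1=[] Q2=[P2,P5]
t=40-42: P2@Q2 runs 2, rem=0, completes. Q0=[] Q1=[] Q2=[P5]
t=42-43: P5@Q2 runs 1, rem=0, completes. Q0=[] Q1=[] Q2=[]

Answer: P1,P3,P4,P2,P5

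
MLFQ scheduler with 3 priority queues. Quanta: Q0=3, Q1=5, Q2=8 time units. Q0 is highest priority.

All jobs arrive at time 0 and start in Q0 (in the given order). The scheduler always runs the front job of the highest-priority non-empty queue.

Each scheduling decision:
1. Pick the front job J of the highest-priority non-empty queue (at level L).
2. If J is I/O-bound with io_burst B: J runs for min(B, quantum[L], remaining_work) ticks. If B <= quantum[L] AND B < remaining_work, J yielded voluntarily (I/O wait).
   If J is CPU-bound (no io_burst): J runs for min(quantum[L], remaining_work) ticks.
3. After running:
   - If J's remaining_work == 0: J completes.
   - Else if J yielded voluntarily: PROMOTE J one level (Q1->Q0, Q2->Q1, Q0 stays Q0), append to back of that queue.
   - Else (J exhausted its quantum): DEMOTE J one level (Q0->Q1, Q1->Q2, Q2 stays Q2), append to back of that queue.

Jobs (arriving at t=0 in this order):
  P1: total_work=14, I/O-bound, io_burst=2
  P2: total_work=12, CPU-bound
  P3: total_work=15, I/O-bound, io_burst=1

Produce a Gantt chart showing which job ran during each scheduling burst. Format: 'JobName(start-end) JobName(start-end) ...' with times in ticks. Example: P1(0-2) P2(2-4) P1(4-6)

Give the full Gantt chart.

t=0-2: P1@Q0 runs 2, rem=12, I/O yield, promote→Q0. Q0=[P2,P3,P1] Q1=[] Q2=[]
t=2-5: P2@Q0 runs 3, rem=9, quantum used, demote→Q1. Q0=[P3,P1] Q1=[P2] Q2=[]
t=5-6: P3@Q0 runs 1, rem=14, I/O yield, promote→Q0. Q0=[P1,P3] Q1=[P2] Q2=[]
t=6-8: P1@Q0 runs 2, rem=10, I/O yield, promote→Q0. Q0=[P3,P1] Q1=[P2] Q2=[]
t=8-9: P3@Q0 runs 1, rem=13, I/O yield, promote→Q0. Q0=[P1,P3] Q1=[P2] Q2=[]
t=9-11: P1@Q0 runs 2, rem=8, I/O yield, promote→Q0. Q0=[P3,P1] Q1=[P2] Q2=[]
t=11-12: P3@Q0 runs 1, rem=12, I/O yield, promote→Q0. Q0=[P1,P3] Q1=[P2] Q2=[]
t=12-14: P1@Q0 runs 2, rem=6, I/O yield, promote→Q0. Q0=[P3,P1] Q1=[P2] Q2=[]
t=14-15: P3@Q0 runs 1, rem=11, I/O yield, promote→Q0. Q0=[P1,P3] Q1=[P2] Q2=[]
t=15-17: P1@Q0 runs 2, rem=4, I/O yield, promote→Q0. Q0=[P3,P1] Q1=[P2] Q2=[]
t=17-18: P3@Q0 runs 1, rem=10, I/O yield, promote→Q0. Q0=[P1,P3] Q1=[P2] Q2=[]
t=18-20: P1@Q0 runs 2, rem=2, I/O yield, promote→Q0. Q0=[P3,P1] Q1=[P2] Q2=[]
t=20-21: P3@Q0 runs 1, rem=9, I/O yield, promote→Q0. Q0=[P1,P3] Q1=[P2] Q2=[]
t=21-23: P1@Q0 runs 2, rem=0, completes. Q0=[P3] Q1=[P2] Q2=[]
t=23-24: P3@Q0 runs 1, rem=8, I/O yield, promote→Q0. Q0=[P3] Q1=[P2] Q2=[]
t=24-25: P3@Q0 runs 1, rem=7, I/O yield, promote→Q0. Q0=[P3] Q1=[P2] Q2=[]
t=25-26: P3@Q0 runs 1, rem=6, I/O yield, promote→Q0. Q0=[P3] Q1=[P2] Q2=[]
t=26-27: P3@Q0 runs 1, rem=5, I/O yield, promote→Q0. Q0=[P3] Q1=[P2] Q2=[]
t=27-28: P3@Q0 runs 1, rem=4, I/O yield, promote→Q0. Q0=[P3] Q1=[P2] Q2=[]
t=28-29: P3@Q0 runs 1, rem=3, I/O yield, promote→Q0. Q0=[P3] Q1=[P2] Q2=[]
t=29-30: P3@Q0 runs 1, rem=2, I/O yield, promote→Q0. Q0=[P3] Q1=[P2] Q2=[]
t=30-31: P3@Q0 runs 1, rem=1, I/O yield, promote→Q0. Q0=[P3] Q1=[P2] Q2=[]
t=31-32: P3@Q0 runs 1, rem=0, completes. Q0=[] Q1=[P2] Q2=[]
t=32-37: P2@Q1 runs 5, rem=4, quantum used, demote→Q2. Q0=[] Q1=[] Q2=[P2]
t=37-41: P2@Q2 runs 4, rem=0, completes. Q0=[] Q1=[] Q2=[]

Answer: P1(0-2) P2(2-5) P3(5-6) P1(6-8) P3(8-9) P1(9-11) P3(11-12) P1(12-14) P3(14-15) P1(15-17) P3(17-18) P1(18-20) P3(20-21) P1(21-23) P3(23-24) P3(24-25) P3(25-26) P3(26-27) P3(27-28) P3(28-29) P3(29-30) P3(30-31) P3(31-32) P2(32-37) P2(37-41)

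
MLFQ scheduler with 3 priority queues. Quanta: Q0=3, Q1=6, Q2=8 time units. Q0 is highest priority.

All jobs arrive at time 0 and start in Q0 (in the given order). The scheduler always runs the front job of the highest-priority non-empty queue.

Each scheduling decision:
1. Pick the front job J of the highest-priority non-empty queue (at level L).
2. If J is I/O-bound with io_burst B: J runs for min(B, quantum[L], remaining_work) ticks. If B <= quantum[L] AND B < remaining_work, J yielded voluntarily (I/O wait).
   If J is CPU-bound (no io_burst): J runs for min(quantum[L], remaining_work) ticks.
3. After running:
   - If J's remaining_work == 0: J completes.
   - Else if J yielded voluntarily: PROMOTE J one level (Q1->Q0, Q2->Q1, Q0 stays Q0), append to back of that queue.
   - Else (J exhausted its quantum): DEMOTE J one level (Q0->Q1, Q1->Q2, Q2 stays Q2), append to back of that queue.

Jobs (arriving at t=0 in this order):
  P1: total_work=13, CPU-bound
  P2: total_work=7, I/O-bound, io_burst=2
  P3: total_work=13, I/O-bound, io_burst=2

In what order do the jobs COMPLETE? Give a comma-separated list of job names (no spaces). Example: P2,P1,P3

Answer: P2,P3,P1

Derivation:
t=0-3: P1@Q0 runs 3, rem=10, quantum used, demote→Q1. Q0=[P2,P3] Q1=[P1] Q2=[]
t=3-5: P2@Q0 runs 2, rem=5, I/O yield, promote→Q0. Q0=[P3,P2] Q1=[P1] Q2=[]
t=5-7: P3@Q0 runs 2, rem=11, I/O yield, promote→Q0. Q0=[P2,P3] Q1=[P1] Q2=[]
t=7-9: P2@Q0 runs 2, rem=3, I/O yield, promote→Q0. Q0=[P3,P2] Q1=[P1] Q2=[]
t=9-11: P3@Q0 runs 2, rem=9, I/O yield, promote→Q0. Q0=[P2,P3] Q1=[P1] Q2=[]
t=11-13: P2@Q0 runs 2, rem=1, I/O yield, promote→Q0. Q0=[P3,P2] Q1=[P1] Q2=[]
t=13-15: P3@Q0 runs 2, rem=7, I/O yield, promote→Q0. Q0=[P2,P3] Q1=[P1] Q2=[]
t=15-16: P2@Q0 runs 1, rem=0, completes. Q0=[P3] Q1=[P1] Q2=[]
t=16-18: P3@Q0 runs 2, rem=5, I/O yield, promote→Q0. Q0=[P3] Q1=[P1] Q2=[]
t=18-20: P3@Q0 runs 2, rem=3, I/O yield, promote→Q0. Q0=[P3] Q1=[P1] Q2=[]
t=20-22: P3@Q0 runs 2, rem=1, I/O yield, promote→Q0. Q0=[P3] Q1=[P1] Q2=[]
t=22-23: P3@Q0 runs 1, rem=0, completes. Q0=[] Q1=[P1] Q2=[]
t=23-29: P1@Q1 runs 6, rem=4, quantum used, demote→Q2. Q0=[] Q1=[] Q2=[P1]
t=29-33: P1@Q2 runs 4, rem=0, completes. Q0=[] Q1=[] Q2=[]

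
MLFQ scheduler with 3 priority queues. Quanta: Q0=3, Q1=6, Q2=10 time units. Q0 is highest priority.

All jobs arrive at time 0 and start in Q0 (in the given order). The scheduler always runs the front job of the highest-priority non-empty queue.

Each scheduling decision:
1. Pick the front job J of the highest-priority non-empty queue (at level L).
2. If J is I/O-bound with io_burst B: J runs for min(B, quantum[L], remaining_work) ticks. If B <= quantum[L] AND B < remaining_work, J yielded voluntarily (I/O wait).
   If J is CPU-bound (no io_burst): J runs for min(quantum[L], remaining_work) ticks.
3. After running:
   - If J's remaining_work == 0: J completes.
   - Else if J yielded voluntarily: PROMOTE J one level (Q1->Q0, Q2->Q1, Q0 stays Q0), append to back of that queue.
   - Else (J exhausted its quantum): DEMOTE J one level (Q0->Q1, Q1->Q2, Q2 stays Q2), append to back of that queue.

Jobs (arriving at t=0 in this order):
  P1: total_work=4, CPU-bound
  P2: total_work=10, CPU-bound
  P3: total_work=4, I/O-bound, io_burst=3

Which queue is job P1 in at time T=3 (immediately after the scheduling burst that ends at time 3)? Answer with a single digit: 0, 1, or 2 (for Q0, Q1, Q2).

t=0-3: P1@Q0 runs 3, rem=1, quantum used, demote→Q1. Q0=[P2,P3] Q1=[P1] Q2=[]
t=3-6: P2@Q0 runs 3, rem=7, quantum used, demote→Q1. Q0=[P3] Q1=[P1,P2] Q2=[]
t=6-9: P3@Q0 runs 3, rem=1, I/O yield, promote→Q0. Q0=[P3] Q1=[P1,P2] Q2=[]
t=9-10: P3@Q0 runs 1, rem=0, completes. Q0=[] Q1=[P1,P2] Q2=[]
t=10-11: P1@Q1 runs 1, rem=0, completes. Q0=[] Q1=[P2] Q2=[]
t=11-17: P2@Q1 runs 6, rem=1, quantum used, demote→Q2. Q0=[] Q1=[] Q2=[P2]
t=17-18: P2@Q2 runs 1, rem=0, completes. Q0=[] Q1=[] Q2=[]

Answer: 1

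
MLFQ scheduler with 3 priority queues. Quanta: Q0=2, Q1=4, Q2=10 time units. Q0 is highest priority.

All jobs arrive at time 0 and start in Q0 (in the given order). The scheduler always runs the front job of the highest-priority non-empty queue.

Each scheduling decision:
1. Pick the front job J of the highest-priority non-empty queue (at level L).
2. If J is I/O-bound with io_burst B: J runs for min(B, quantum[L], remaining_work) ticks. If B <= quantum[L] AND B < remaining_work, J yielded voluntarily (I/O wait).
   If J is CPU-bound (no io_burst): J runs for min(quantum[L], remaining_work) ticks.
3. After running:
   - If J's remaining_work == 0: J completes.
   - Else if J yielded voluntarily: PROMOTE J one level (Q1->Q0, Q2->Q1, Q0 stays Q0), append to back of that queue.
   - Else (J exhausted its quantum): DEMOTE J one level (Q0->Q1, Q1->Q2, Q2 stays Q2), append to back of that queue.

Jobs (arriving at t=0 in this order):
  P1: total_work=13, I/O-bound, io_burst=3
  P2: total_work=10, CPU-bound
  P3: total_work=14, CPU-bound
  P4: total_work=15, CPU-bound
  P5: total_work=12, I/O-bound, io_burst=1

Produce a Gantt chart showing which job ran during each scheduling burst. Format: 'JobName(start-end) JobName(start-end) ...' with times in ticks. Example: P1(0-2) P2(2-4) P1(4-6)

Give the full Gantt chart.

Answer: P1(0-2) P2(2-4) P3(4-6) P4(6-8) P5(8-9) P5(9-10) P5(10-11) P5(11-12) P5(12-13) P5(13-14) P5(14-15) P5(15-16) P5(16-17) P5(17-18) P5(18-19) P5(19-20) P1(20-23) P1(23-25) P2(25-29) P3(29-33) P4(33-37) P1(37-40) P1(40-42) P1(42-43) P2(43-47) P3(47-55) P4(55-64)

Derivation:
t=0-2: P1@Q0 runs 2, rem=11, quantum used, demote→Q1. Q0=[P2,P3,P4,P5] Q1=[P1] Q2=[]
t=2-4: P2@Q0 runs 2, rem=8, quantum used, demote→Q1. Q0=[P3,P4,P5] Q1=[P1,P2] Q2=[]
t=4-6: P3@Q0 runs 2, rem=12, quantum used, demote→Q1. Q0=[P4,P5] Q1=[P1,P2,P3] Q2=[]
t=6-8: P4@Q0 runs 2, rem=13, quantum used, demote→Q1. Q0=[P5] Q1=[P1,P2,P3,P4] Q2=[]
t=8-9: P5@Q0 runs 1, rem=11, I/O yield, promote→Q0. Q0=[P5] Q1=[P1,P2,P3,P4] Q2=[]
t=9-10: P5@Q0 runs 1, rem=10, I/O yield, promote→Q0. Q0=[P5] Q1=[P1,P2,P3,P4] Q2=[]
t=10-11: P5@Q0 runs 1, rem=9, I/O yield, promote→Q0. Q0=[P5] Q1=[P1,P2,P3,P4] Q2=[]
t=11-12: P5@Q0 runs 1, rem=8, I/O yield, promote→Q0. Q0=[P5] Q1=[P1,P2,P3,P4] Q2=[]
t=12-13: P5@Q0 runs 1, rem=7, I/O yield, promote→Q0. Q0=[P5] Q1=[P1,P2,P3,P4] Q2=[]
t=13-14: P5@Q0 runs 1, rem=6, I/O yield, promote→Q0. Q0=[P5] Q1=[P1,P2,P3,P4] Q2=[]
t=14-15: P5@Q0 runs 1, rem=5, I/O yield, promote→Q0. Q0=[P5] Q1=[P1,P2,P3,P4] Q2=[]
t=15-16: P5@Q0 runs 1, rem=4, I/O yield, promote→Q0. Q0=[P5] Q1=[P1,P2,P3,P4] Q2=[]
t=16-17: P5@Q0 runs 1, rem=3, I/O yield, promote→Q0. Q0=[P5] Q1=[P1,P2,P3,P4] Q2=[]
t=17-18: P5@Q0 runs 1, rem=2, I/O yield, promote→Q0. Q0=[P5] Q1=[P1,P2,P3,P4] Q2=[]
t=18-19: P5@Q0 runs 1, rem=1, I/O yield, promote→Q0. Q0=[P5] Q1=[P1,P2,P3,P4] Q2=[]
t=19-20: P5@Q0 runs 1, rem=0, completes. Q0=[] Q1=[P1,P2,P3,P4] Q2=[]
t=20-23: P1@Q1 runs 3, rem=8, I/O yield, promote→Q0. Q0=[P1] Q1=[P2,P3,P4] Q2=[]
t=23-25: P1@Q0 runs 2, rem=6, quantum used, demote→Q1. Q0=[] Q1=[P2,P3,P4,P1] Q2=[]
t=25-29: P2@Q1 runs 4, rem=4, quantum used, demote→Q2. Q0=[] Q1=[P3,P4,P1] Q2=[P2]
t=29-33: P3@Q1 runs 4, rem=8, quantum used, demote→Q2. Q0=[] Q1=[P4,P1] Q2=[P2,P3]
t=33-37: P4@Q1 runs 4, rem=9, quantum used, demote→Q2. Q0=[] Q1=[P1] Q2=[P2,P3,P4]
t=37-40: P1@Q1 runs 3, rem=3, I/O yield, promote→Q0. Q0=[P1] Q1=[] Q2=[P2,P3,P4]
t=40-42: P1@Q0 runs 2, rem=1, quantum used, demote→Q1. Q0=[] Q1=[P1] Q2=[P2,P3,P4]
t=42-43: P1@Q1 runs 1, rem=0, completes. Q0=[] Q1=[] Q2=[P2,P3,P4]
t=43-47: P2@Q2 runs 4, rem=0, completes. Q0=[] Q1=[] Q2=[P3,P4]
t=47-55: P3@Q2 runs 8, rem=0, completes. Q0=[] Q1=[] Q2=[P4]
t=55-64: P4@Q2 runs 9, rem=0, completes. Q0=[] Q1=[] Q2=[]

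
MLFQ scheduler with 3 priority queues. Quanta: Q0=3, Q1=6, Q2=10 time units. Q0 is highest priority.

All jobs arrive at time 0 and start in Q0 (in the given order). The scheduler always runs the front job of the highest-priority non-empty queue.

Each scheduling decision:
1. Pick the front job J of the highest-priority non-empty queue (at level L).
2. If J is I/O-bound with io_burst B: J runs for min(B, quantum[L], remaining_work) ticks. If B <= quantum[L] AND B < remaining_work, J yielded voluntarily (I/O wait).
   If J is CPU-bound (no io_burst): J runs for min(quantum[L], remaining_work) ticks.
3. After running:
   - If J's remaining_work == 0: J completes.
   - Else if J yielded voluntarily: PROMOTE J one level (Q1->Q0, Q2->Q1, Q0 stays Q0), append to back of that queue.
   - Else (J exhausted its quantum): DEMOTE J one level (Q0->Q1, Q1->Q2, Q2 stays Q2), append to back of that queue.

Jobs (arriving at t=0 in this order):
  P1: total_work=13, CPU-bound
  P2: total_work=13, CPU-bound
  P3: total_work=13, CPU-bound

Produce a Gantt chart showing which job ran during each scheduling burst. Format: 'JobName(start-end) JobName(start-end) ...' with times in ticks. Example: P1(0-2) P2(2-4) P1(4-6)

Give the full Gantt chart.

t=0-3: P1@Q0 runs 3, rem=10, quantum used, demote→Q1. Q0=[P2,P3] Q1=[P1] Q2=[]
t=3-6: P2@Q0 runs 3, rem=10, quantum used, demote→Q1. Q0=[P3] Q1=[P1,P2] Q2=[]
t=6-9: P3@Q0 runs 3, rem=10, quantum used, demote→Q1. Q0=[] Q1=[P1,P2,P3] Q2=[]
t=9-15: P1@Q1 runs 6, rem=4, quantum used, demote→Q2. Q0=[] Q1=[P2,P3] Q2=[P1]
t=15-21: P2@Q1 runs 6, rem=4, quantum used, demote→Q2. Q0=[] Q1=[P3] Q2=[P1,P2]
t=21-27: P3@Q1 runs 6, rem=4, quantum used, demote→Q2. Q0=[] Q1=[] Q2=[P1,P2,P3]
t=27-31: P1@Q2 runs 4, rem=0, completes. Q0=[] Q1=[] Q2=[P2,P3]
t=31-35: P2@Q2 runs 4, rem=0, completes. Q0=[] Q1=[] Q2=[P3]
t=35-39: P3@Q2 runs 4, rem=0, completes. Q0=[] Q1=[] Q2=[]

Answer: P1(0-3) P2(3-6) P3(6-9) P1(9-15) P2(15-21) P3(21-27) P1(27-31) P2(31-35) P3(35-39)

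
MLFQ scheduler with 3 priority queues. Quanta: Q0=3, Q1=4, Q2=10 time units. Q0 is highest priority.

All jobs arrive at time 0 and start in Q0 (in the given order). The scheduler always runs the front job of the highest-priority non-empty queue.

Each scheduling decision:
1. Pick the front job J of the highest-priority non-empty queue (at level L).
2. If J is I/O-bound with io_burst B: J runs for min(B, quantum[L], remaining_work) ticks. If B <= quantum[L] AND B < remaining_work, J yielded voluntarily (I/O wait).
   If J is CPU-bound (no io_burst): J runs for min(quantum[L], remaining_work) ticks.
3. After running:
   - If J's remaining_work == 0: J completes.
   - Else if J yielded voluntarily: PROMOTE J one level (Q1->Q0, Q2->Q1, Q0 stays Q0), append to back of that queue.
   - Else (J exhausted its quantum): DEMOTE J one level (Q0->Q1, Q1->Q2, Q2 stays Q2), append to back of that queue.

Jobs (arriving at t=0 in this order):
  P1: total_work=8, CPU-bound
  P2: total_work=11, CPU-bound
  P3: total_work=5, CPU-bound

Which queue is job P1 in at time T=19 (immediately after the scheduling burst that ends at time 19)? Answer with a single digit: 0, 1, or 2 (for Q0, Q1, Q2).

Answer: 2

Derivation:
t=0-3: P1@Q0 runs 3, rem=5, quantum used, demote→Q1. Q0=[P2,P3] Q1=[P1] Q2=[]
t=3-6: P2@Q0 runs 3, rem=8, quantum used, demote→Q1. Q0=[P3] Q1=[P1,P2] Q2=[]
t=6-9: P3@Q0 runs 3, rem=2, quantum used, demote→Q1. Q0=[] Q1=[P1,P2,P3] Q2=[]
t=9-13: P1@Q1 runs 4, rem=1, quantum used, demote→Q2. Q0=[] Q1=[P2,P3] Q2=[P1]
t=13-17: P2@Q1 runs 4, rem=4, quantum used, demote→Q2. Q0=[] Q1=[P3] Q2=[P1,P2]
t=17-19: P3@Q1 runs 2, rem=0, completes. Q0=[] Q1=[] Q2=[P1,P2]
t=19-20: P1@Q2 runs 1, rem=0, completes. Q0=[] Q1=[] Q2=[P2]
t=20-24: P2@Q2 runs 4, rem=0, completes. Q0=[] Q1=[] Q2=[]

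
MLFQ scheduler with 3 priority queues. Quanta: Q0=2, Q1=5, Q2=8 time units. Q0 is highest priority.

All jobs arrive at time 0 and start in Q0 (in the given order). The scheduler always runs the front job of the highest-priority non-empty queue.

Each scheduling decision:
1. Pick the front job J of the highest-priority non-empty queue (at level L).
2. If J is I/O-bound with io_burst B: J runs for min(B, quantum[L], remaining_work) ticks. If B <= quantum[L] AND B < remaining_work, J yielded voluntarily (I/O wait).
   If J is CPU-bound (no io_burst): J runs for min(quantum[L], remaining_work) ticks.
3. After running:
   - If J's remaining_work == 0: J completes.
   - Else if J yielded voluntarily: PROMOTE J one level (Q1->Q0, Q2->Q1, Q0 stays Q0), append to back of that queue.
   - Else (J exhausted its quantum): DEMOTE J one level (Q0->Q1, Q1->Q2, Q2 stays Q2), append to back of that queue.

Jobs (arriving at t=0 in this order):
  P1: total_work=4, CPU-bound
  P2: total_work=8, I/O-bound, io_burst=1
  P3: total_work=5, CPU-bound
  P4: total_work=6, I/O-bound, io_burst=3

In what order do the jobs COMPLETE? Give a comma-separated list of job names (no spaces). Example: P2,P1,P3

t=0-2: P1@Q0 runs 2, rem=2, quantum used, demote→Q1. Q0=[P2,P3,P4] Q1=[P1] Q2=[]
t=2-3: P2@Q0 runs 1, rem=7, I/O yield, promote→Q0. Q0=[P3,P4,P2] Q1=[P1] Q2=[]
t=3-5: P3@Q0 runs 2, rem=3, quantum used, demote→Q1. Q0=[P4,P2] Q1=[P1,P3] Q2=[]
t=5-7: P4@Q0 runs 2, rem=4, quantum used, demote→Q1. Q0=[P2] Q1=[P1,P3,P4] Q2=[]
t=7-8: P2@Q0 runs 1, rem=6, I/O yield, promote→Q0. Q0=[P2] Q1=[P1,P3,P4] Q2=[]
t=8-9: P2@Q0 runs 1, rem=5, I/O yield, promote→Q0. Q0=[P2] Q1=[P1,P3,P4] Q2=[]
t=9-10: P2@Q0 runs 1, rem=4, I/O yield, promote→Q0. Q0=[P2] Q1=[P1,P3,P4] Q2=[]
t=10-11: P2@Q0 runs 1, rem=3, I/O yield, promote→Q0. Q0=[P2] Q1=[P1,P3,P4] Q2=[]
t=11-12: P2@Q0 runs 1, rem=2, I/O yield, promote→Q0. Q0=[P2] Q1=[P1,P3,P4] Q2=[]
t=12-13: P2@Q0 runs 1, rem=1, I/O yield, promote→Q0. Q0=[P2] Q1=[P1,P3,P4] Q2=[]
t=13-14: P2@Q0 runs 1, rem=0, completes. Q0=[] Q1=[P1,P3,P4] Q2=[]
t=14-16: P1@Q1 runs 2, rem=0, completes. Q0=[] Q1=[P3,P4] Q2=[]
t=16-19: P3@Q1 runs 3, rem=0, completes. Q0=[] Q1=[P4] Q2=[]
t=19-22: P4@Q1 runs 3, rem=1, I/O yield, promote→Q0. Q0=[P4] Q1=[] Q2=[]
t=22-23: P4@Q0 runs 1, rem=0, completes. Q0=[] Q1=[] Q2=[]

Answer: P2,P1,P3,P4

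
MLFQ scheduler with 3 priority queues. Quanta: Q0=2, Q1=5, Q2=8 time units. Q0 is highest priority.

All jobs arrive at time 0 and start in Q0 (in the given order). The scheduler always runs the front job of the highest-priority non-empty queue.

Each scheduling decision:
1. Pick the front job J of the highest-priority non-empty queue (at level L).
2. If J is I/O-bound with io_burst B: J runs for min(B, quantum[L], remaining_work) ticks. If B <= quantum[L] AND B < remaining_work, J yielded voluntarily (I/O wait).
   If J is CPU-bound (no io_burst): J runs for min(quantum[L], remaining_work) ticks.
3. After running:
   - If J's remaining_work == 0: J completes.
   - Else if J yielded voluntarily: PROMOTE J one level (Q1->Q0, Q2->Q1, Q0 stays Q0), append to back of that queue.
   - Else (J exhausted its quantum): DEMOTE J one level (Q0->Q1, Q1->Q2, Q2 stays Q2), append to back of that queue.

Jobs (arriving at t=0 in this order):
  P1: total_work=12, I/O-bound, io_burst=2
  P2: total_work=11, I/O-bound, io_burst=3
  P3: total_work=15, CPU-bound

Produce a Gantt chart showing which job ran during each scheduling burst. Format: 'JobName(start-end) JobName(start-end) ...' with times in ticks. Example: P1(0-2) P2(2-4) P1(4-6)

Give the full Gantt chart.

t=0-2: P1@Q0 runs 2, rem=10, I/O yield, promote→Q0. Q0=[P2,P3,P1] Q1=[] Q2=[]
t=2-4: P2@Q0 runs 2, rem=9, quantum used, demote→Q1. Q0=[P3,P1] Q1=[P2] Q2=[]
t=4-6: P3@Q0 runs 2, rem=13, quantum used, demote→Q1. Q0=[P1] Q1=[P2,P3] Q2=[]
t=6-8: P1@Q0 runs 2, rem=8, I/O yield, promote→Q0. Q0=[P1] Q1=[P2,P3] Q2=[]
t=8-10: P1@Q0 runs 2, rem=6, I/O yield, promote→Q0. Q0=[P1] Q1=[P2,P3] Q2=[]
t=10-12: P1@Q0 runs 2, rem=4, I/O yield, promote→Q0. Q0=[P1] Q1=[P2,P3] Q2=[]
t=12-14: P1@Q0 runs 2, rem=2, I/O yield, promote→Q0. Q0=[P1] Q1=[P2,P3] Q2=[]
t=14-16: P1@Q0 runs 2, rem=0, completes. Q0=[] Q1=[P2,P3] Q2=[]
t=16-19: P2@Q1 runs 3, rem=6, I/O yield, promote→Q0. Q0=[P2] Q1=[P3] Q2=[]
t=19-21: P2@Q0 runs 2, rem=4, quantum used, demote→Q1. Q0=[] Q1=[P3,P2] Q2=[]
t=21-26: P3@Q1 runs 5, rem=8, quantum used, demote→Q2. Q0=[] Q1=[P2] Q2=[P3]
t=26-29: P2@Q1 runs 3, rem=1, I/O yield, promote→Q0. Q0=[P2] Q1=[] Q2=[P3]
t=29-30: P2@Q0 runs 1, rem=0, completes. Q0=[] Q1=[] Q2=[P3]
t=30-38: P3@Q2 runs 8, rem=0, completes. Q0=[] Q1=[] Q2=[]

Answer: P1(0-2) P2(2-4) P3(4-6) P1(6-8) P1(8-10) P1(10-12) P1(12-14) P1(14-16) P2(16-19) P2(19-21) P3(21-26) P2(26-29) P2(29-30) P3(30-38)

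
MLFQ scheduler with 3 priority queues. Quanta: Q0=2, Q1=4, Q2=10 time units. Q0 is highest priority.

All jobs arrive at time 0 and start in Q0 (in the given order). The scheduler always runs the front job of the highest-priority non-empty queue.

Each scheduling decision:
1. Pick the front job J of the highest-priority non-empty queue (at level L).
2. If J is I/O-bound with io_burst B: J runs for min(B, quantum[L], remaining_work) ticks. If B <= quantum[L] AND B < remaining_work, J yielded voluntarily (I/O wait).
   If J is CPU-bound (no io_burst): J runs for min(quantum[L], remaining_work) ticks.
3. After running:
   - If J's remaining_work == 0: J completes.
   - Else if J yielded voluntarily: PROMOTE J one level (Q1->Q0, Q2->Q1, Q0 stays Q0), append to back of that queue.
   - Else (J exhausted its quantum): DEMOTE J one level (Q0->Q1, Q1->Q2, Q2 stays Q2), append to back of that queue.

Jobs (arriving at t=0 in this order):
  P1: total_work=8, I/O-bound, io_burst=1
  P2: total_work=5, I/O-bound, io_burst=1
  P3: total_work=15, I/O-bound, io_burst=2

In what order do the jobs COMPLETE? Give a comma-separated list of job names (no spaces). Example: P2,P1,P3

t=0-1: P1@Q0 runs 1, rem=7, I/O yield, promote→Q0. Q0=[P2,P3,P1] Q1=[] Q2=[]
t=1-2: P2@Q0 runs 1, rem=4, I/O yield, promote→Q0. Q0=[P3,P1,P2] Q1=[] Q2=[]
t=2-4: P3@Q0 runs 2, rem=13, I/O yield, promote→Q0. Q0=[P1,P2,P3] Q1=[] Q2=[]
t=4-5: P1@Q0 runs 1, rem=6, I/O yield, promote→Q0. Q0=[P2,P3,P1] Q1=[] Q2=[]
t=5-6: P2@Q0 runs 1, rem=3, I/O yield, promote→Q0. Q0=[P3,P1,P2] Q1=[] Q2=[]
t=6-8: P3@Q0 runs 2, rem=11, I/O yield, promote→Q0. Q0=[P1,P2,P3] Q1=[] Q2=[]
t=8-9: P1@Q0 runs 1, rem=5, I/O yield, promote→Q0. Q0=[P2,P3,P1] Q1=[] Q2=[]
t=9-10: P2@Q0 runs 1, rem=2, I/O yield, promote→Q0. Q0=[P3,P1,P2] Q1=[] Q2=[]
t=10-12: P3@Q0 runs 2, rem=9, I/O yield, promote→Q0. Q0=[P1,P2,P3] Q1=[] Q2=[]
t=12-13: P1@Q0 runs 1, rem=4, I/O yield, promote→Q0. Q0=[P2,P3,P1] Q1=[] Q2=[]
t=13-14: P2@Q0 runs 1, rem=1, I/O yield, promote→Q0. Q0=[P3,P1,P2] Q1=[] Q2=[]
t=14-16: P3@Q0 runs 2, rem=7, I/O yield, promote→Q0. Q0=[P1,P2,P3] Q1=[] Q2=[]
t=16-17: P1@Q0 runs 1, rem=3, I/O yield, promote→Q0. Q0=[P2,P3,P1] Q1=[] Q2=[]
t=17-18: P2@Q0 runs 1, rem=0, completes. Q0=[P3,P1] Q1=[] Q2=[]
t=18-20: P3@Q0 runs 2, rem=5, I/O yield, promote→Q0. Q0=[P1,P3] Q1=[] Q2=[]
t=20-21: P1@Q0 runs 1, rem=2, I/O yield, promote→Q0. Q0=[P3,P1] Q1=[] Q2=[]
t=21-23: P3@Q0 runs 2, rem=3, I/O yield, promote→Q0. Q0=[P1,P3] Q1=[] Q2=[]
t=23-24: P1@Q0 runs 1, rem=1, I/O yield, promote→Q0. Q0=[P3,P1] Q1=[] Q2=[]
t=24-26: P3@Q0 runs 2, rem=1, I/O yield, promote→Q0. Q0=[P1,P3] Q1=[] Q2=[]
t=26-27: P1@Q0 runs 1, rem=0, completes. Q0=[P3] Q1=[] Q2=[]
t=27-28: P3@Q0 runs 1, rem=0, completes. Q0=[] Q1=[] Q2=[]

Answer: P2,P1,P3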